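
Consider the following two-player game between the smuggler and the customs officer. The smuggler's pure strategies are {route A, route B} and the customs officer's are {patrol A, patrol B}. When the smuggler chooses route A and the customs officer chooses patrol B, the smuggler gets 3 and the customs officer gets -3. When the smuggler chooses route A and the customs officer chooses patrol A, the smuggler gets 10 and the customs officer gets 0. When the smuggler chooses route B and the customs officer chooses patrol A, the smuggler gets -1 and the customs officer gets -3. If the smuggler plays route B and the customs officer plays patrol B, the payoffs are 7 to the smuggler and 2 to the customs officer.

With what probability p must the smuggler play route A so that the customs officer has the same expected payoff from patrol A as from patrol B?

p = 5/8

For the customs officer to be willing to mix, the customs officer must be indifferent between patrol A and patrol B, which pins down the smuggler's mix.
  the customs officer's expected payoff from patrol A: p·0 + (1−p)·(-3) = 3p - 3
  the customs officer's expected payoff from patrol B: p·(-3) + (1−p)·2 = -5p + 2
  3p - 3 = -5p + 2  ⇒  8p = 5  ⇒  p = 5/8.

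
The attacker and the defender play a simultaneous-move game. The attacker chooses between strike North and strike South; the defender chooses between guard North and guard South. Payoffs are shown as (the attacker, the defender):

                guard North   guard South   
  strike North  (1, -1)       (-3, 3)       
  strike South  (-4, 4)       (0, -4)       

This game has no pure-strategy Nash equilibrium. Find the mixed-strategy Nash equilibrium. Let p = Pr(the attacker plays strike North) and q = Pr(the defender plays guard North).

The defender's indifference between guard North and guard South determines the attacker's mixing probability p:
  the defender's payoff from guard North: p·(-1) + (1−p)·4 = -5p + 4
  the defender's payoff from guard South: p·3 + (1−p)·(-4) = 7p - 4
  -5p + 4 = 7p - 4  ⇒  -12p = -8  ⇒  p = 2/3.
The defender's mix must leave the attacker indifferent between strike North and strike South.
  the attacker's expected payoff from strike North: q·1 + (1−q)·(-3) = 4q - 3
  the attacker's expected payoff from strike South: q·(-4) + (1−q)·0 = -4q
  4q - 3 = -4q  ⇒  8q = 3  ⇒  q = 3/8.

p = 2/3, q = 3/8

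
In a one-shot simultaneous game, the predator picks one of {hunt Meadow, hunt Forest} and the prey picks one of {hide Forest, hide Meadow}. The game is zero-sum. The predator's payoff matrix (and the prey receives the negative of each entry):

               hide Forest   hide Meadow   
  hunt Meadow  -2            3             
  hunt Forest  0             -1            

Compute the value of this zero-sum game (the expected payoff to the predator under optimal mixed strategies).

The prey's mix must leave the predator indifferent between hunt Meadow and hunt Forest.
  the predator's payoff to hunt Meadow: q·(-2) + (1−q)·3 = -5q + 3
  the predator's payoff to hunt Forest: q·0 + (1−q)·(-1) = q - 1
  -5q + 3 = q - 1  ⇒  -6q = -4  ⇒  q = 2/3.
The value is the predator's expected payoff against this mix (using hunt Meadow): (2/3)·(-2) + (1/3)·3 = -1/3.

v = -1/3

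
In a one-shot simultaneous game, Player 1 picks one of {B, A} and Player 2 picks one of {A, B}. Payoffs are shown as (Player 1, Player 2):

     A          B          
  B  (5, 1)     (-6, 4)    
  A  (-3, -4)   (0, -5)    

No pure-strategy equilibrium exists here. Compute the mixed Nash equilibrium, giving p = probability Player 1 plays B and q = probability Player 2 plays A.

p = 1/4, q = 3/7

For Player 2 to be willing to mix, Player 2 must be indifferent between A and B, which pins down Player 1's mix.
  Player 2's payoff from A: p·1 + (1−p)·(-4) = 5p - 4
  Player 2's payoff from B: p·4 + (1−p)·(-5) = 9p - 5
  5p - 4 = 9p - 5  ⇒  -4p = -1  ⇒  p = 1/4.
In a mixed equilibrium Player 1 is indifferent between B and A; this condition fixes q.
  Player 1's payoff from B: q·5 + (1−q)·(-6) = 11q - 6
  Player 1's payoff from A: q·(-3) + (1−q)·0 = -3q
  11q - 6 = -3q  ⇒  14q = 6  ⇒  q = 3/7.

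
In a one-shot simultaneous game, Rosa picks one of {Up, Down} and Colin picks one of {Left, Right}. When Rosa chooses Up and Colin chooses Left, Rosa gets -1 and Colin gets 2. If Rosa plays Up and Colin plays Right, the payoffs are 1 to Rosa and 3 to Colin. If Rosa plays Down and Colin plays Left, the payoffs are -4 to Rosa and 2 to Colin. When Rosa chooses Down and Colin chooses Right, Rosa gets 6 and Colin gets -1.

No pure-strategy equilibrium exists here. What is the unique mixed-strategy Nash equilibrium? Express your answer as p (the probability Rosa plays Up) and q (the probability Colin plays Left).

Rosa's mix must leave Colin indifferent between Left and Right.
  Colin's payoff to Left: p·2 + (1−p)·2 = 2
  Colin's payoff to Right: p·3 + (1−p)·(-1) = 4p - 1
  2 = 4p - 1  ⇒  -4p = -3  ⇒  p = 3/4.
Rosa's indifference between Up and Down determines Colin's mixing probability q:
  Rosa's payoff from Up: q·(-1) + (1−q)·1 = -2q + 1
  Rosa's payoff from Down: q·(-4) + (1−q)·6 = -10q + 6
  -2q + 1 = -10q + 6  ⇒  8q = 5  ⇒  q = 5/8.

p = 3/4, q = 5/8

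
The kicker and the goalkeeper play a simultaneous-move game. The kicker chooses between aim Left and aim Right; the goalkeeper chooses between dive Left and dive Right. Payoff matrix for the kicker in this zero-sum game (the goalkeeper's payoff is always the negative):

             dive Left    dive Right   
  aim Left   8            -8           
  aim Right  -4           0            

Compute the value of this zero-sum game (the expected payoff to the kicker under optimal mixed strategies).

v = -8/5

The goalkeeper's mix must leave the kicker indifferent between aim Left and aim Right.
  the kicker's payoff from aim Left: q·8 + (1−q)·(-8) = 16q - 8
  the kicker's payoff from aim Right: q·(-4) + (1−q)·0 = -4q
  16q - 8 = -4q  ⇒  20q = 8  ⇒  q = 2/5.
The value is the kicker's expected payoff against this mix (using aim Left): (2/5)·8 + (3/5)·(-8) = -8/5.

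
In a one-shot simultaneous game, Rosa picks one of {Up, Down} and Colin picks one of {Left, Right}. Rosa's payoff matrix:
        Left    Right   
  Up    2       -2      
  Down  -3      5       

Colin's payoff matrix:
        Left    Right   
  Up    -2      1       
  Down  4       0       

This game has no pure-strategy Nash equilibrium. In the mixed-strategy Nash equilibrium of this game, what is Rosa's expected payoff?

1/3

For Rosa to be willing to mix, Rosa must be indifferent between Up and Down, which pins down Colin's mix.
  Rosa's payoff from Up: q·2 + (1−q)·(-2) = 4q - 2
  Rosa's payoff from Down: q·(-3) + (1−q)·5 = -8q + 5
  4q - 2 = -8q + 5  ⇒  12q = 7  ⇒  q = 7/12.
At equilibrium Rosa is indifferent across rows, so Rosa's payoff equals the payoff from Up: (7/12)·2 + (5/12)·(-2) = 1/3.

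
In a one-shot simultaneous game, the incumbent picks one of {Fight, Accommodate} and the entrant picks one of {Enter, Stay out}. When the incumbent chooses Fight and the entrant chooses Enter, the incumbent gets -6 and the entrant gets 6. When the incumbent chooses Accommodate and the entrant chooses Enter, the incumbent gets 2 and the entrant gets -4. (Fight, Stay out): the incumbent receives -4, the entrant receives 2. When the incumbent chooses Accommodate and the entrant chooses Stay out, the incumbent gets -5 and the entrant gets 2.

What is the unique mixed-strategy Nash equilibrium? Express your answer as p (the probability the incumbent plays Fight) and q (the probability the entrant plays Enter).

The incumbent's mix must leave the entrant indifferent between Enter and Stay out.
  the entrant's payoff to Enter: p·6 + (1−p)·(-4) = 10p - 4
  the entrant's payoff to Stay out: p·2 + (1−p)·2 = 2
  10p - 4 = 2  ⇒  10p = 6  ⇒  p = 3/5.
For the incumbent to be willing to mix, the incumbent must be indifferent between Fight and Accommodate, which pins down the entrant's mix.
  the incumbent's expected payoff from Fight: q·(-6) + (1−q)·(-4) = -2q - 4
  the incumbent's expected payoff from Accommodate: q·2 + (1−q)·(-5) = 7q - 5
  -2q - 4 = 7q - 5  ⇒  -9q = -1  ⇒  q = 1/9.

p = 3/5, q = 1/9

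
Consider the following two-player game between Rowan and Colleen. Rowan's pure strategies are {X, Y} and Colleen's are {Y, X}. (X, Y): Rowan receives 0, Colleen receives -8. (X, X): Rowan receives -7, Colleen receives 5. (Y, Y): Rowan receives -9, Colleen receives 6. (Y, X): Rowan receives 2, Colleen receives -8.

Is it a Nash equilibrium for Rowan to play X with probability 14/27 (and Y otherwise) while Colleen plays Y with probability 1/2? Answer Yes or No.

Yes

Check Colleen's indifference given Rowan's mix p = 14/27:
  payoff from Y = -34/27; payoff from X = -34/27 — equal.
Check Rowan's indifference given Colleen's mix q = 1/2:
  payoff from X = -7/2; payoff from Y = -7/2 — equal.
Both players are indifferent, so neither can profitably deviate.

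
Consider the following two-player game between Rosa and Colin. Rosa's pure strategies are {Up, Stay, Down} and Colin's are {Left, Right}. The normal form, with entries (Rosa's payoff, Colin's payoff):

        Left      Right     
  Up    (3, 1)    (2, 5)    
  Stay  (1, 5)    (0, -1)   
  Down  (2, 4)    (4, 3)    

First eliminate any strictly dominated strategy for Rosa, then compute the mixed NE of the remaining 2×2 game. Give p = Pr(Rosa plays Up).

Rosa's strategy Stay is strictly dominated by Up: 3 > 1 and 2 > 0. Eliminate Stay.
Set Colin's expected payoff from Left equal to that from Right:
  Colin's payoff from Left: p·1 + (1−p)·4 = -3p + 4
  Colin's payoff from Right: p·5 + (1−p)·3 = 2p + 3
  -3p + 4 = 2p + 3  ⇒  -5p = -1  ⇒  p = 1/5.

p = 1/5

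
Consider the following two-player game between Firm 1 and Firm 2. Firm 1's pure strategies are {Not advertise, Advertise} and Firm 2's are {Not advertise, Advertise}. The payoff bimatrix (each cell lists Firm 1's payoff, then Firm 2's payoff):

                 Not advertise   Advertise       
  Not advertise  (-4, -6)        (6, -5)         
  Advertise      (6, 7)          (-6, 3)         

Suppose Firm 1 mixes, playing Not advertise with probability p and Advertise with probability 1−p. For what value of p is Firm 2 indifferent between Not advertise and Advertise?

In a mixed equilibrium Firm 2 is indifferent between Not advertise and Advertise; this condition fixes p.
  Firm 2's payoff from Not advertise: p·(-6) + (1−p)·7 = -13p + 7
  Firm 2's payoff from Advertise: p·(-5) + (1−p)·3 = -8p + 3
  -13p + 7 = -8p + 3  ⇒  -5p = -4  ⇒  p = 4/5.

p = 4/5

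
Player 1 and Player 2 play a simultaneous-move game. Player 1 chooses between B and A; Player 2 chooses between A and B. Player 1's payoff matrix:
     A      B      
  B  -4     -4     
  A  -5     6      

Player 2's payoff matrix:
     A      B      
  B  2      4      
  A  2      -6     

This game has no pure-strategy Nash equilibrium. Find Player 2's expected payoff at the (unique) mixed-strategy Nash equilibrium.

2

Set Player 2's expected payoff from A equal to that from B:
  Player 2's payoff to A: p·2 + (1−p)·2 = 2
  Player 2's payoff to B: p·4 + (1−p)·(-6) = 10p - 6
  2 = 10p - 6  ⇒  -10p = -8  ⇒  p = 4/5.
At equilibrium Player 2 is indifferent across columns, so Player 2's payoff equals the payoff from A: (4/5)·2 + (1/5)·2 = 2.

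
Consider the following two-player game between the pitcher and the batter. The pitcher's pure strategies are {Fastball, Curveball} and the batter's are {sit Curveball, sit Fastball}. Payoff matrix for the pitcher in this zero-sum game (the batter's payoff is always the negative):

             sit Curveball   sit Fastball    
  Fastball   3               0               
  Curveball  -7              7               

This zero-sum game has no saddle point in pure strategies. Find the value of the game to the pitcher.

v = 21/17

The batter's mix must leave the pitcher indifferent between Fastball and Curveball.
  the pitcher's payoff to Fastball: q·3 + (1−q)·0 = 3q
  the pitcher's payoff to Curveball: q·(-7) + (1−q)·7 = -14q + 7
  3q = -14q + 7  ⇒  17q = 7  ⇒  q = 7/17.
The value is the pitcher's expected payoff against this mix (using Fastball): (7/17)·3 + (10/17)·0 = 21/17.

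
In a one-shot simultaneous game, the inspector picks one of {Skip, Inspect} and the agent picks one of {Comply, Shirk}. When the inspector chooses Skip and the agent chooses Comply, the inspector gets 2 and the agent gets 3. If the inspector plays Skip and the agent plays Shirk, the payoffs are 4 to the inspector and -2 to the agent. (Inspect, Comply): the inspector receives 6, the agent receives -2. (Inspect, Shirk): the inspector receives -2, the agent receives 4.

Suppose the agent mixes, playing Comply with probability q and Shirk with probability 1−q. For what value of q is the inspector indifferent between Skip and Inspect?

q = 3/5

In a mixed equilibrium the inspector is indifferent between Skip and Inspect; this condition fixes q.
  the inspector's expected payoff from Skip: q·2 + (1−q)·4 = -2q + 4
  the inspector's expected payoff from Inspect: q·6 + (1−q)·(-2) = 8q - 2
  -2q + 4 = 8q - 2  ⇒  -10q = -6  ⇒  q = 3/5.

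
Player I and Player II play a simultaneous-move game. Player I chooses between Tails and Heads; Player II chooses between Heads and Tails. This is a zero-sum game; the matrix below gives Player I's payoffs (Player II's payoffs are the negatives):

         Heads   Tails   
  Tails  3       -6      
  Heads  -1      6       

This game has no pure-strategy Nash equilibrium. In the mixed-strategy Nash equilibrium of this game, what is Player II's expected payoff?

-3/4

For Player II to be willing to mix, Player II must be indifferent between Heads and Tails, which pins down Player I's mix.
  Player II's payoff to Heads: p·(-3) + (1−p)·1 = -4p + 1
  Player II's payoff to Tails: p·6 + (1−p)·(-6) = 12p - 6
  -4p + 1 = 12p - 6  ⇒  -16p = -7  ⇒  p = 7/16.
At equilibrium Player II is indifferent across columns, so Player II's payoff equals the payoff from Heads: (7/16)·(-3) + (9/16)·1 = -3/4.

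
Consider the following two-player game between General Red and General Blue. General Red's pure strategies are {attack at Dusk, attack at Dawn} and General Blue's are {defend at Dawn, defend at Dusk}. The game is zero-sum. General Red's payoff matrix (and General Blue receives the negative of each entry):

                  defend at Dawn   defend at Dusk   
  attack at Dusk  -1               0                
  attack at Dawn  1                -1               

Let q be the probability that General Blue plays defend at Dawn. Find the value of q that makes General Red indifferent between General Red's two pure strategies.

q = 1/3

For General Red to be willing to mix, General Red must be indifferent between attack at Dusk and attack at Dawn, which pins down General Blue's mix.
  General Red's expected payoff from attack at Dusk: q·(-1) + (1−q)·0 = -q
  General Red's expected payoff from attack at Dawn: q·1 + (1−q)·(-1) = 2q - 1
  -q = 2q - 1  ⇒  -3q = -1  ⇒  q = 1/3.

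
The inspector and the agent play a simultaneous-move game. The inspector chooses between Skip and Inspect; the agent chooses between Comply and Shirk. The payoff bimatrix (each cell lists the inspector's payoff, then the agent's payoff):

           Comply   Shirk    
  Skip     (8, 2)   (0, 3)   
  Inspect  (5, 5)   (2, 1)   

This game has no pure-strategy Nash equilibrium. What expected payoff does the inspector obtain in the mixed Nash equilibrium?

The agent's mix must leave the inspector indifferent between Skip and Inspect.
  the inspector's expected payoff from Skip: q·8 + (1−q)·0 = 8q
  the inspector's expected payoff from Inspect: q·5 + (1−q)·2 = 3q + 2
  8q = 3q + 2  ⇒  5q = 2  ⇒  q = 2/5.
At equilibrium the inspector is indifferent across rows, so the inspector's payoff equals the payoff from Skip: (2/5)·8 + (3/5)·0 = 16/5.

16/5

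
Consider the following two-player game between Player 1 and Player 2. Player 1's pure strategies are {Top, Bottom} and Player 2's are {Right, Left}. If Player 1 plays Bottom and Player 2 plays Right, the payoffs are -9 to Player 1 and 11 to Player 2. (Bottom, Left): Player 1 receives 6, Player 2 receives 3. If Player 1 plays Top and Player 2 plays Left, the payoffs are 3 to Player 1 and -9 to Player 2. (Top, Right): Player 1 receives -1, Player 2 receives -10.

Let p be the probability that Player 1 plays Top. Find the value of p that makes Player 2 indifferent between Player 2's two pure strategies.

p = 8/9

Player 1's mix must leave Player 2 indifferent between Right and Left.
  Player 2's payoff from Right: p·(-10) + (1−p)·11 = -21p + 11
  Player 2's payoff from Left: p·(-9) + (1−p)·3 = -12p + 3
  -21p + 11 = -12p + 3  ⇒  -9p = -8  ⇒  p = 8/9.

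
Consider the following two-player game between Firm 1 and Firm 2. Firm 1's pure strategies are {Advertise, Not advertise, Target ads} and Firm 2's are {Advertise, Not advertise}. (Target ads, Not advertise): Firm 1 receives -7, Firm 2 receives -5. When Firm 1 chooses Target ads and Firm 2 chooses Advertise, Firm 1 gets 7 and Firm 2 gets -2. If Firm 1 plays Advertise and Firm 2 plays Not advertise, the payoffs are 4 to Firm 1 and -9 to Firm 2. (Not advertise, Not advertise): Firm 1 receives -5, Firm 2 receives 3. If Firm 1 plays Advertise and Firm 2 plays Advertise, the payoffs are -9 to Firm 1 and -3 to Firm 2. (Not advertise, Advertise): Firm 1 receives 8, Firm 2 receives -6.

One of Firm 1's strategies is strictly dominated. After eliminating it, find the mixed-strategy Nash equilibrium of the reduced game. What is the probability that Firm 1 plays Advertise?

Firm 1's strategy Target ads is strictly dominated by Not advertise: 8 > 7 and -5 > -7. Eliminate Target ads.
For Firm 2 to be willing to mix, Firm 2 must be indifferent between Advertise and Not advertise, which pins down Firm 1's mix.
  Firm 2's payoff from Advertise: p·(-3) + (1−p)·(-6) = 3p - 6
  Firm 2's payoff from Not advertise: p·(-9) + (1−p)·3 = -12p + 3
  3p - 6 = -12p + 3  ⇒  15p = 9  ⇒  p = 3/5.

p = 3/5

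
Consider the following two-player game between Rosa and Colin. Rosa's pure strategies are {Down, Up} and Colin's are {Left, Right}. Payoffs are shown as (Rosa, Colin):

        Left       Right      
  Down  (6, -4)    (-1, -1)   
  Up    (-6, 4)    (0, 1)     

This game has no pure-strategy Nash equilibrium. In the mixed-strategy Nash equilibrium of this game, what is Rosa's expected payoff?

-6/13

Rosa's indifference between Down and Up determines Colin's mixing probability q:
  Rosa's payoff from Down: q·6 + (1−q)·(-1) = 7q - 1
  Rosa's payoff from Up: q·(-6) + (1−q)·0 = -6q
  7q - 1 = -6q  ⇒  13q = 1  ⇒  q = 1/13.
At equilibrium Rosa is indifferent across rows, so Rosa's payoff equals the payoff from Down: (1/13)·6 + (12/13)·(-1) = -6/13.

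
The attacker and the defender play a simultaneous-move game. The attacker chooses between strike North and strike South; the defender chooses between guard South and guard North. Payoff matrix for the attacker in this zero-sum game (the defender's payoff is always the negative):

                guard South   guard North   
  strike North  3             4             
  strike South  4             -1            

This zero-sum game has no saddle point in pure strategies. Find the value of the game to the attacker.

v = 19/6

The defender's mix must leave the attacker indifferent between strike North and strike South.
  the attacker's expected payoff from strike North: q·3 + (1−q)·4 = -q + 4
  the attacker's expected payoff from strike South: q·4 + (1−q)·(-1) = 5q - 1
  -q + 4 = 5q - 1  ⇒  -6q = -5  ⇒  q = 5/6.
The value is the attacker's expected payoff against this mix (using strike North): (5/6)·3 + (1/6)·4 = 19/6.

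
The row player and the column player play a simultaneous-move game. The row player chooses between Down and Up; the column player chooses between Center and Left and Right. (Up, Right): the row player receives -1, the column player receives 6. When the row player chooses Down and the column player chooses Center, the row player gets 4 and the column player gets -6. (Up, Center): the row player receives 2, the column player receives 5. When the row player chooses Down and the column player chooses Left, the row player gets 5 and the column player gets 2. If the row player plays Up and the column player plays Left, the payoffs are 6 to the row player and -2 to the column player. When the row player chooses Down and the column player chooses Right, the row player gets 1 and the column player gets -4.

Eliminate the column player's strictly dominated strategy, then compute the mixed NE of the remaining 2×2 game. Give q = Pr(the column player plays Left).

q = 2/3

The column player's strategy Center is strictly dominated by Right: -4 > -6 and 6 > 5. Eliminate Center.
The column player's mix must leave the row player indifferent between Down and Up.
  the row player's payoff to Down: q·5 + (1−q)·1 = 4q + 1
  the row player's payoff to Up: q·6 + (1−q)·(-1) = 7q - 1
  4q + 1 = 7q - 1  ⇒  -3q = -2  ⇒  q = 2/3.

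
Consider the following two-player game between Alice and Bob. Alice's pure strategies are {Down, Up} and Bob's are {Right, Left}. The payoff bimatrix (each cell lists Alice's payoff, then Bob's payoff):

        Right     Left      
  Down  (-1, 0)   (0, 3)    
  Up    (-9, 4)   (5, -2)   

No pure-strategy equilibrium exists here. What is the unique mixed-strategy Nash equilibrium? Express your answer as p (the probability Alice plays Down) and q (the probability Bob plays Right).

Set Bob's expected payoff from Right equal to that from Left:
  Bob's payoff from Right: p·0 + (1−p)·4 = -4p + 4
  Bob's payoff from Left: p·3 + (1−p)·(-2) = 5p - 2
  -4p + 4 = 5p - 2  ⇒  -9p = -6  ⇒  p = 2/3.
In a mixed equilibrium Alice is indifferent between Down and Up; this condition fixes q.
  Alice's expected payoff from Down: q·(-1) + (1−q)·0 = -q
  Alice's expected payoff from Up: q·(-9) + (1−q)·5 = -14q + 5
  -q = -14q + 5  ⇒  13q = 5  ⇒  q = 5/13.

p = 2/3, q = 5/13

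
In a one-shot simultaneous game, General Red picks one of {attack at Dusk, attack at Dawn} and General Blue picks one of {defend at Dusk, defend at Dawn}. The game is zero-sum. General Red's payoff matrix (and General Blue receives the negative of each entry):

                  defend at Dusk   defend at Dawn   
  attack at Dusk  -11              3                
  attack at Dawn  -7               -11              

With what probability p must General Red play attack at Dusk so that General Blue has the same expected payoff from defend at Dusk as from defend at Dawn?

p = 2/9

General Blue's indifference between defend at Dusk and defend at Dawn determines General Red's mixing probability p:
  General Blue's payoff from defend at Dusk: p·11 + (1−p)·7 = 4p + 7
  General Blue's payoff from defend at Dawn: p·(-3) + (1−p)·11 = -14p + 11
  4p + 7 = -14p + 11  ⇒  18p = 4  ⇒  p = 2/9.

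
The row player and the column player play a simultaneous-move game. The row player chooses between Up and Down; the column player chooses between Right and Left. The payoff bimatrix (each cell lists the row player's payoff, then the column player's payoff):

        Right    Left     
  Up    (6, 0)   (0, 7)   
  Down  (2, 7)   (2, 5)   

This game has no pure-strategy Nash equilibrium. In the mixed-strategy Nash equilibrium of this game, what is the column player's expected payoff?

Set the column player's expected payoff from Right equal to that from Left:
  the column player's payoff from Right: p·0 + (1−p)·7 = -7p + 7
  the column player's payoff from Left: p·7 + (1−p)·5 = 2p + 5
  -7p + 7 = 2p + 5  ⇒  -9p = -2  ⇒  p = 2/9.
At equilibrium the column player is indifferent across columns, so the column player's payoff equals the payoff from Right: (2/9)·0 + (7/9)·7 = 49/9.

49/9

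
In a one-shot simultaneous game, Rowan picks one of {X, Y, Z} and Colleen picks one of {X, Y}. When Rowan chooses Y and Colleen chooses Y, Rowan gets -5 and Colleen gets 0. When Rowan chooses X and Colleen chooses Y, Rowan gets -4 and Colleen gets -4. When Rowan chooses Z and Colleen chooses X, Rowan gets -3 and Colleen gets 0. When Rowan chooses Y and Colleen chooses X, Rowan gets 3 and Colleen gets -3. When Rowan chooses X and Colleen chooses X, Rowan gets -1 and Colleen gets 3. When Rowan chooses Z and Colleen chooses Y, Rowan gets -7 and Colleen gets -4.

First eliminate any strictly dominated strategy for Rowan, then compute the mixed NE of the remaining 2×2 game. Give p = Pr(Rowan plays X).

Rowan's strategy Z is strictly dominated by X: -1 > -3 and -4 > -7. Eliminate Z.
Rowan's mix must leave Colleen indifferent between X and Y.
  Colleen's payoff to X: p·3 + (1−p)·(-3) = 6p - 3
  Colleen's payoff to Y: p·(-4) + (1−p)·0 = -4p
  6p - 3 = -4p  ⇒  10p = 3  ⇒  p = 3/10.

p = 3/10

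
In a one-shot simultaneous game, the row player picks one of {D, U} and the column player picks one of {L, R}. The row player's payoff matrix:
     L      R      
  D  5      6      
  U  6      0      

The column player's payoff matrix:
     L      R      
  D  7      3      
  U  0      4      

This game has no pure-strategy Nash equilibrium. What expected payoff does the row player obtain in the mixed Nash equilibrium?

36/7

In a mixed equilibrium the row player is indifferent between D and U; this condition fixes q.
  the row player's payoff from D: q·5 + (1−q)·6 = -q + 6
  the row player's payoff from U: q·6 + (1−q)·0 = 6q
  -q + 6 = 6q  ⇒  -7q = -6  ⇒  q = 6/7.
At equilibrium the row player is indifferent across rows, so the row player's payoff equals the payoff from D: (6/7)·5 + (1/7)·6 = 36/7.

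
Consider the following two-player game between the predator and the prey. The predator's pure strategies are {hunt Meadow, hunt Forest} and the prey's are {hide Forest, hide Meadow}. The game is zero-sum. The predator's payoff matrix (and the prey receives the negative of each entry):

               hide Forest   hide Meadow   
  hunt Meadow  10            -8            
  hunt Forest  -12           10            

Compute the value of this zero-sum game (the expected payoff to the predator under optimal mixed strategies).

v = 1/10

The predator's indifference between hunt Meadow and hunt Forest determines the prey's mixing probability q:
  the predator's payoff from hunt Meadow: q·10 + (1−q)·(-8) = 18q - 8
  the predator's payoff from hunt Forest: q·(-12) + (1−q)·10 = -22q + 10
  18q - 8 = -22q + 10  ⇒  40q = 18  ⇒  q = 9/20.
The value is the predator's expected payoff against this mix (using hunt Meadow): (9/20)·10 + (11/20)·(-8) = 1/10.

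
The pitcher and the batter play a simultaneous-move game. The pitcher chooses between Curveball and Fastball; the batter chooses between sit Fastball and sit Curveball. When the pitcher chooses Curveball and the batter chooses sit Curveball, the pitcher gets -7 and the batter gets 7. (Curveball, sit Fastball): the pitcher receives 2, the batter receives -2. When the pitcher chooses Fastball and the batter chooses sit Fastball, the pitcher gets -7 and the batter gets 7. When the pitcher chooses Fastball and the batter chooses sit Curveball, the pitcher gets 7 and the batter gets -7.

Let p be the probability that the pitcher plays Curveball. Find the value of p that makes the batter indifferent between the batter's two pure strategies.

Set the batter's expected payoff from sit Fastball equal to that from sit Curveball:
  the batter's expected payoff from sit Fastball: p·(-2) + (1−p)·7 = -9p + 7
  the batter's expected payoff from sit Curveball: p·7 + (1−p)·(-7) = 14p - 7
  -9p + 7 = 14p - 7  ⇒  -23p = -14  ⇒  p = 14/23.

p = 14/23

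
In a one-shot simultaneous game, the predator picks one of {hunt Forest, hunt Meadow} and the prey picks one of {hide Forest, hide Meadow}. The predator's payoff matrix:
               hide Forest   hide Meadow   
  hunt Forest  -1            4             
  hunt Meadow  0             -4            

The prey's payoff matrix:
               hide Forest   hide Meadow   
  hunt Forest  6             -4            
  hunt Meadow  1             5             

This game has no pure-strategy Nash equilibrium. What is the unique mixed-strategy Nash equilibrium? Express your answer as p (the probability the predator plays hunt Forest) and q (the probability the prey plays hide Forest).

In a mixed equilibrium the prey is indifferent between hide Forest and hide Meadow; this condition fixes p.
  the prey's payoff to hide Forest: p·6 + (1−p)·1 = 5p + 1
  the prey's payoff to hide Meadow: p·(-4) + (1−p)·5 = -9p + 5
  5p + 1 = -9p + 5  ⇒  14p = 4  ⇒  p = 2/7.
For the predator to be willing to mix, the predator must be indifferent between hunt Forest and hunt Meadow, which pins down the prey's mix.
  the predator's payoff to hunt Forest: q·(-1) + (1−q)·4 = -5q + 4
  the predator's payoff to hunt Meadow: q·0 + (1−q)·(-4) = 4q - 4
  -5q + 4 = 4q - 4  ⇒  -9q = -8  ⇒  q = 8/9.

p = 2/7, q = 8/9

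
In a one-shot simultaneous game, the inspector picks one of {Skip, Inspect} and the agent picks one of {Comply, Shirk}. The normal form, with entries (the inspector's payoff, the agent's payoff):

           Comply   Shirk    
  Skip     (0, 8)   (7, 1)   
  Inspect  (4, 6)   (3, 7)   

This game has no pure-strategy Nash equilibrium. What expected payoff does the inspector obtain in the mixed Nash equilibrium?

7/2

Set the inspector's expected payoff from Skip equal to that from Inspect:
  the inspector's payoff from Skip: q·0 + (1−q)·7 = -7q + 7
  the inspector's payoff from Inspect: q·4 + (1−q)·3 = q + 3
  -7q + 7 = q + 3  ⇒  -8q = -4  ⇒  q = 1/2.
At equilibrium the inspector is indifferent across rows, so the inspector's payoff equals the payoff from Skip: (1/2)·0 + (1/2)·7 = 7/2.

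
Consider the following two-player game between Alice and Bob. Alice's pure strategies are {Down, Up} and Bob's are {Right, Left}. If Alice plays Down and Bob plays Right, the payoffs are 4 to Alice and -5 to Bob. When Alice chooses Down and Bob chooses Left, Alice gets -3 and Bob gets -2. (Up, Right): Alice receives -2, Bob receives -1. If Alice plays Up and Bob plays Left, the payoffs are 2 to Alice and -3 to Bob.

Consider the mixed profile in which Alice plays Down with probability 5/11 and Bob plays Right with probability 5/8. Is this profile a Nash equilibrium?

No

Given Alice's mix p = 5/11, Bob's payoff from Right is -31/11 but from Left is -28/11. Bob strictly prefers Left, so Bob would not mix.
So the proposed profile is not a Nash equilibrium.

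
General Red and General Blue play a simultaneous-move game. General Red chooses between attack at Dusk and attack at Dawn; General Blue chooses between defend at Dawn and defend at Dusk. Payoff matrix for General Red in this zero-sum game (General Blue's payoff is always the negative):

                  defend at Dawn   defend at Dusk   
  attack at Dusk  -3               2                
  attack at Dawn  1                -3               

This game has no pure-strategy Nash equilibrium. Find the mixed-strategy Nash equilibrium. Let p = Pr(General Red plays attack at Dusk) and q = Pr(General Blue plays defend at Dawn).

p = 4/9, q = 5/9

General Blue's indifference between defend at Dawn and defend at Dusk determines General Red's mixing probability p:
  General Blue's expected payoff from defend at Dawn: p·3 + (1−p)·(-1) = 4p - 1
  General Blue's expected payoff from defend at Dusk: p·(-2) + (1−p)·3 = -5p + 3
  4p - 1 = -5p + 3  ⇒  9p = 4  ⇒  p = 4/9.
In a mixed equilibrium General Red is indifferent between attack at Dusk and attack at Dawn; this condition fixes q.
  General Red's expected payoff from attack at Dusk: q·(-3) + (1−q)·2 = -5q + 2
  General Red's expected payoff from attack at Dawn: q·1 + (1−q)·(-3) = 4q - 3
  -5q + 2 = 4q - 3  ⇒  -9q = -5  ⇒  q = 5/9.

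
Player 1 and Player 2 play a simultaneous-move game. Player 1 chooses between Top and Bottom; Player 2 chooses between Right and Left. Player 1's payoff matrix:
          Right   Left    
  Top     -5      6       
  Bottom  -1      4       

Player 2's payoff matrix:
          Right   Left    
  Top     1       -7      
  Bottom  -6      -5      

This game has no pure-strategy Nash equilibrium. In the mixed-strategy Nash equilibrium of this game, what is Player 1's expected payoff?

For Player 1 to be willing to mix, Player 1 must be indifferent between Top and Bottom, which pins down Player 2's mix.
  Player 1's expected payoff from Top: q·(-5) + (1−q)·6 = -11q + 6
  Player 1's expected payoff from Bottom: q·(-1) + (1−q)·4 = -5q + 4
  -11q + 6 = -5q + 4  ⇒  -6q = -2  ⇒  q = 1/3.
At equilibrium Player 1 is indifferent across rows, so Player 1's payoff equals the payoff from Top: (1/3)·(-5) + (2/3)·6 = 7/3.

7/3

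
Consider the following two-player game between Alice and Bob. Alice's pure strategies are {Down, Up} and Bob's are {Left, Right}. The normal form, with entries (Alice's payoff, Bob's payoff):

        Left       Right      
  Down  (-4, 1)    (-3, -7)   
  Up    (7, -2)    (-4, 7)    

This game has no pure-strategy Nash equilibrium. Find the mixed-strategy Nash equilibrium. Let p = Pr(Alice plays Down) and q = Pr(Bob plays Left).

p = 9/17, q = 1/12

Set Bob's expected payoff from Left equal to that from Right:
  Bob's payoff to Left: p·1 + (1−p)·(-2) = 3p - 2
  Bob's payoff to Right: p·(-7) + (1−p)·7 = -14p + 7
  3p - 2 = -14p + 7  ⇒  17p = 9  ⇒  p = 9/17.
In a mixed equilibrium Alice is indifferent between Down and Up; this condition fixes q.
  Alice's expected payoff from Down: q·(-4) + (1−q)·(-3) = -q - 3
  Alice's expected payoff from Up: q·7 + (1−q)·(-4) = 11q - 4
  -q - 3 = 11q - 4  ⇒  -12q = -1  ⇒  q = 1/12.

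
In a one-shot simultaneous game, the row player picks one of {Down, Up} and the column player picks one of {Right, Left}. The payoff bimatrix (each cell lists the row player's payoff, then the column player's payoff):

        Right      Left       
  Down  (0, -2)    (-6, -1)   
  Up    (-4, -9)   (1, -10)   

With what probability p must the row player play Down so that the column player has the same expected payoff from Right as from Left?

p = 1/2

For the column player to be willing to mix, the column player must be indifferent between Right and Left, which pins down the row player's mix.
  the column player's payoff from Right: p·(-2) + (1−p)·(-9) = 7p - 9
  the column player's payoff from Left: p·(-1) + (1−p)·(-10) = 9p - 10
  7p - 9 = 9p - 10  ⇒  -2p = -1  ⇒  p = 1/2.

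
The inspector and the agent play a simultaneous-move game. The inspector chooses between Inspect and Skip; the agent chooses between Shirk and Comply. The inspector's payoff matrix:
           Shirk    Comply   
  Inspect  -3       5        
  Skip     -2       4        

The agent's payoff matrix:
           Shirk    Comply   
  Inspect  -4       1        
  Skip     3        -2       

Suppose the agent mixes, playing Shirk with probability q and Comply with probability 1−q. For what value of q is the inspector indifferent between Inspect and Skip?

In a mixed equilibrium the inspector is indifferent between Inspect and Skip; this condition fixes q.
  the inspector's payoff from Inspect: q·(-3) + (1−q)·5 = -8q + 5
  the inspector's payoff from Skip: q·(-2) + (1−q)·4 = -6q + 4
  -8q + 5 = -6q + 4  ⇒  -2q = -1  ⇒  q = 1/2.

q = 1/2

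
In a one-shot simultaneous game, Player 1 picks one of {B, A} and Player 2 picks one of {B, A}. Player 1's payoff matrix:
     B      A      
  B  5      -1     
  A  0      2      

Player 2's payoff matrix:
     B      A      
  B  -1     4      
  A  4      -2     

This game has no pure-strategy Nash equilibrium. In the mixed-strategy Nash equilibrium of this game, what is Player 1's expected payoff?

Player 1's indifference between B and A determines Player 2's mixing probability q:
  Player 1's payoff to B: q·5 + (1−q)·(-1) = 6q - 1
  Player 1's payoff to A: q·0 + (1−q)·2 = -2q + 2
  6q - 1 = -2q + 2  ⇒  8q = 3  ⇒  q = 3/8.
At equilibrium Player 1 is indifferent across rows, so Player 1's payoff equals the payoff from B: (3/8)·5 + (5/8)·(-1) = 5/4.

5/4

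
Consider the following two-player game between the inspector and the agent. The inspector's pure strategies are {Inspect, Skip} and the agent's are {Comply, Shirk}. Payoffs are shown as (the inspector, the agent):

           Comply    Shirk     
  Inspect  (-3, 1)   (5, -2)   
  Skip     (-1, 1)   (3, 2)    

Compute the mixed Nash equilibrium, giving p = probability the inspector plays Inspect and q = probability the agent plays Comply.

p = 1/4, q = 1/2

The agent's indifference between Comply and Shirk determines the inspector's mixing probability p:
  the agent's payoff from Comply: p·1 + (1−p)·1 = 1
  the agent's payoff from Shirk: p·(-2) + (1−p)·2 = -4p + 2
  1 = -4p + 2  ⇒  4p = 1  ⇒  p = 1/4.
The inspector's indifference between Inspect and Skip determines the agent's mixing probability q:
  the inspector's payoff from Inspect: q·(-3) + (1−q)·5 = -8q + 5
  the inspector's payoff from Skip: q·(-1) + (1−q)·3 = -4q + 3
  -8q + 5 = -4q + 3  ⇒  -4q = -2  ⇒  q = 1/2.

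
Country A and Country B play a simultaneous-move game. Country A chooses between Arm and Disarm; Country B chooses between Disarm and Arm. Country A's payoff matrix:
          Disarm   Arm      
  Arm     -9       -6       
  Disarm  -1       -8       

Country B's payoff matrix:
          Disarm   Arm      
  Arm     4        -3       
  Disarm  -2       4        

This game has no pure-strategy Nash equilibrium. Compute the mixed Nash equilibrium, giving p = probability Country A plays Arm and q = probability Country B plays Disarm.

p = 6/13, q = 1/5

For Country B to be willing to mix, Country B must be indifferent between Disarm and Arm, which pins down Country A's mix.
  Country B's payoff from Disarm: p·4 + (1−p)·(-2) = 6p - 2
  Country B's payoff from Arm: p·(-3) + (1−p)·4 = -7p + 4
  6p - 2 = -7p + 4  ⇒  13p = 6  ⇒  p = 6/13.
For Country A to be willing to mix, Country A must be indifferent between Arm and Disarm, which pins down Country B's mix.
  Country A's expected payoff from Arm: q·(-9) + (1−q)·(-6) = -3q - 6
  Country A's expected payoff from Disarm: q·(-1) + (1−q)·(-8) = 7q - 8
  -3q - 6 = 7q - 8  ⇒  -10q = -2  ⇒  q = 1/5.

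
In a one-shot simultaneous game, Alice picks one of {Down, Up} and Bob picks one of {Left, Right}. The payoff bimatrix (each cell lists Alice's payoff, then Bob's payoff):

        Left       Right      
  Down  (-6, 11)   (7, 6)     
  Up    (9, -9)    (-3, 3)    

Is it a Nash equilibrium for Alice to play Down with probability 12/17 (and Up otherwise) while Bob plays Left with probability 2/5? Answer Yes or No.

Check Bob's indifference given Alice's mix p = 12/17:
  payoff from Left = 87/17; payoff from Right = 87/17 — equal.
Check Alice's indifference given Bob's mix q = 2/5:
  payoff from Down = 9/5; payoff from Up = 9/5 — equal.
Both players are indifferent, so neither can profitably deviate.

Yes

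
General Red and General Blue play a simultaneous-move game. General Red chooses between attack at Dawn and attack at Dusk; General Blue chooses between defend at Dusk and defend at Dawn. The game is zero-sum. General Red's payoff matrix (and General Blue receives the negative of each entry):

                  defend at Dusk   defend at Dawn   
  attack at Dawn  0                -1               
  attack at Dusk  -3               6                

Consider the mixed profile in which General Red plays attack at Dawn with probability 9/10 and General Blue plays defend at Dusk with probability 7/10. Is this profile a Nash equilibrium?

Check General Blue's indifference given General Red's mix p = 9/10:
  payoff from defend at Dusk = 3/10; payoff from defend at Dawn = 3/10 — equal.
Check General Red's indifference given General Blue's mix q = 7/10:
  payoff from attack at Dawn = -3/10; payoff from attack at Dusk = -3/10 — equal.
Both players are indifferent, so neither can profitably deviate.

Yes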